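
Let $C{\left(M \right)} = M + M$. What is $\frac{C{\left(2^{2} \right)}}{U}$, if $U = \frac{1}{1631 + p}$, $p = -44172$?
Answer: $-340328$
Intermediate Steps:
$C{\left(M \right)} = 2 M$
$U = - \frac{1}{42541}$ ($U = \frac{1}{1631 - 44172} = \frac{1}{-42541} = - \frac{1}{42541} \approx -2.3507 \cdot 10^{-5}$)
$\frac{C{\left(2^{2} \right)}}{U} = \frac{2 \cdot 2^{2}}{- \frac{1}{42541}} = 2 \cdot 4 \left(-42541\right) = 8 \left(-42541\right) = -340328$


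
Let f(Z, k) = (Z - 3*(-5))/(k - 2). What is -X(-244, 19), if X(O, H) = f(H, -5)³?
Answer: 39304/343 ≈ 114.59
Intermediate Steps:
f(Z, k) = (15 + Z)/(-2 + k) (f(Z, k) = (Z + 15)/(-2 + k) = (15 + Z)/(-2 + k))
X(O, H) = (-15/7 - H/7)³ (X(O, H) = ((15 + H)/(-2 - 5))³ = ((15 + H)/(-7))³ = (-(15 + H)/7)³ = (-15/7 - H/7)³)
-X(-244, 19) = -(-1)*(15 + 19)³/343 = -(-1)*34³/343 = -(-1)*39304/343 = -1*(-39304/343) = 39304/343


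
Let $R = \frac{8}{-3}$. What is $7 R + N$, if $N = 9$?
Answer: $- \frac{29}{3} \approx -9.6667$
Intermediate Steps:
$R = - \frac{8}{3}$ ($R = 8 \left(- \frac{1}{3}\right) = - \frac{8}{3} \approx -2.6667$)
$7 R + N = 7 \left(- \frac{8}{3}\right) + 9 = - \frac{56}{3} + 9 = - \frac{29}{3}$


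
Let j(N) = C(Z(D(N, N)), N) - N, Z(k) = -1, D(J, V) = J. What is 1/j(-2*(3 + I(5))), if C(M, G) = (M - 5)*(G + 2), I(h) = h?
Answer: 1/100 ≈ 0.010000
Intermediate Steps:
C(M, G) = (-5 + M)*(2 + G)
j(N) = -12 - 7*N (j(N) = (-10 - 5*N + 2*(-1) + N*(-1)) - N = (-10 - 5*N - 2 - N) - N = (-12 - 6*N) - N = -12 - 7*N)
1/j(-2*(3 + I(5))) = 1/(-12 - (-14)*(3 + 5)) = 1/(-12 - (-14)*8) = 1/(-12 - 7*(-16)) = 1/(-12 + 112) = 1/100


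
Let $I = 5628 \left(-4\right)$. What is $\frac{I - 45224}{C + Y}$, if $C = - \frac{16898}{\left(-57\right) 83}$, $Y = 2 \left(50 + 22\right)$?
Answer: $- \frac{160229508}{349081} \approx -459.0$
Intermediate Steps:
$Y = 144$ ($Y = 2 \cdot 72 = 144$)
$C = \frac{16898}{4731}$ ($C = - \frac{16898}{-4731} = \left(-16898\right) \left(- \frac{1}{4731}\right) = \frac{16898}{4731} \approx 3.5718$)
$I = -22512$
$\frac{I - 45224}{C + Y} = \frac{-22512 - 45224}{\frac{16898}{4731} + 144} = - \frac{67736}{\frac{698162}{4731}} = \left(-67736\right) \frac{4731}{698162} = - \frac{160229508}{349081}$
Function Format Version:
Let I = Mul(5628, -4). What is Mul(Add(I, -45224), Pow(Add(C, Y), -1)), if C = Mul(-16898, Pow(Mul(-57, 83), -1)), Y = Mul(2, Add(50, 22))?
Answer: Rational(-160229508, 349081) ≈ -459.00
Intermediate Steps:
Y = 144 (Y = Mul(2, 72) = 144)
C = Rational(16898, 4731) (C = Mul(-16898, Pow(-4731, -1)) = Mul(-16898, Rational(-1, 4731)) = Rational(16898, 4731) ≈ 3.5718)
I = -22512
Mul(Add(I, -45224), Pow(Add(C, Y), -1)) = Mul(Add(-22512, -45224), Pow(Add(Rational(16898, 4731), 144), -1)) = Mul(-67736, Pow(Rational(698162, 4731), -1)) = Mul(-67736, Rational(4731, 698162)) = Rational(-160229508, 349081)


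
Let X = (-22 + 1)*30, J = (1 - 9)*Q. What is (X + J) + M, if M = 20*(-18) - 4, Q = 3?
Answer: -1018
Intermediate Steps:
J = -24 (J = (1 - 9)*3 = -8*3 = -24)
M = -364 (M = -360 - 4 = -364)
X = -630 (X = -21*30 = -630)
(X + J) + M = (-630 - 24) - 364 = -654 - 364 = -1018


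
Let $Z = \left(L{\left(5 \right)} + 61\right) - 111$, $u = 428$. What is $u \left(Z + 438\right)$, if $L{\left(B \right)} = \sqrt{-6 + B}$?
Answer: $166064 + 428 i \approx 1.6606 \cdot 10^{5} + 428.0 i$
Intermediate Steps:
$Z = -50 + i$ ($Z = \left(\sqrt{-6 + 5} + 61\right) - 111 = \left(\sqrt{-1} + 61\right) - 111 = \left(i + 61\right) - 111 = \left(61 + i\right) - 111 = -50 + i \approx -50.0 + 1.0 i$)
$u \left(Z + 438\right) = 428 \left(\left(-50 + i\right) + 438\right) = 428 \left(388 + i\right) = 166064 + 428 i$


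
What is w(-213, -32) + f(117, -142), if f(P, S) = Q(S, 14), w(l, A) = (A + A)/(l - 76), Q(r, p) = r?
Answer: -40974/289 ≈ -141.78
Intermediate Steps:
w(l, A) = 2*A/(-76 + l) (w(l, A) = (2*A)/(-76 + l) = 2*A/(-76 + l))
f(P, S) = S
w(-213, -32) + f(117, -142) = 2*(-32)/(-76 - 213) - 142 = 2*(-32)/(-289) - 142 = 2*(-32)*(-1/289) - 142 = 64/289 - 142 = -40974/289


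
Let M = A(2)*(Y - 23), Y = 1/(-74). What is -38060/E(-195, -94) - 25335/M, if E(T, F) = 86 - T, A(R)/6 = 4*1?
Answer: -171462055/1914172 ≈ -89.575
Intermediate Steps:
A(R) = 24 (A(R) = 6*(4*1) = 6*4 = 24)
Y = -1/74 ≈ -0.013514
M = -20436/37 (M = 24*(-1/74 - 23) = 24*(-1703/74) = -20436/37 ≈ -552.32)
-38060/E(-195, -94) - 25335/M = -38060/(86 - 1*(-195)) - 25335/(-20436/37) = -38060/(86 + 195) - 25335*(-37/20436) = -38060/281 + 312465/6812 = -171462055/1914172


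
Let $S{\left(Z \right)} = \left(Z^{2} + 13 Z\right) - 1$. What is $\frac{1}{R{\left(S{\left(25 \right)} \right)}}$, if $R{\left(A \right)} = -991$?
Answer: $- \frac{1}{991} \approx -0.0010091$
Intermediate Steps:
$S{\left(Z \right)} = -1 + Z^{2} + 13 Z$
$\frac{1}{R{\left(S{\left(25 \right)} \right)}} = \frac{1}{-991} = - \frac{1}{991}$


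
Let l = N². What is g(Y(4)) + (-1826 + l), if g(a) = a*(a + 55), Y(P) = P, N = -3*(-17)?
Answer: 1011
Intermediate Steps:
N = 51
l = 2601 (l = 51² = 2601)
g(a) = a*(55 + a)
g(Y(4)) + (-1826 + l) = 4*(55 + 4) + (-1826 + 2601) = 4*59 + 775 = 236 + 775 = 1011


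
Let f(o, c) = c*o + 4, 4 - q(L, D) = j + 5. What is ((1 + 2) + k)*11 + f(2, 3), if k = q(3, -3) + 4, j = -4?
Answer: 120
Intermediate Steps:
q(L, D) = 3 (q(L, D) = 4 - (-4 + 5) = 4 - 1*1 = 4 - 1 = 3)
f(o, c) = 4 + c*o
k = 7 (k = 3 + 4 = 7)
((1 + 2) + k)*11 + f(2, 3) = ((1 + 2) + 7)*11 + (4 + 3*2) = (3 + 7)*11 + (4 + 6) = 10*11 + 10 = 110 + 10 = 120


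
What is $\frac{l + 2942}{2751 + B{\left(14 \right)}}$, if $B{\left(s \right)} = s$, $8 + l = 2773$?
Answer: $\frac{5707}{2765} \approx 2.064$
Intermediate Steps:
$l = 2765$ ($l = -8 + 2773 = 2765$)
$\frac{l + 2942}{2751 + B{\left(14 \right)}} = \frac{2765 + 2942}{2751 + 14} = \frac{5707}{2765}$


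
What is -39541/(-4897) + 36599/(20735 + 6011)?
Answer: 1236788889/130975162 ≈ 9.4429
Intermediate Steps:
-39541/(-4897) + 36599/(20735 + 6011) = -39541*(-1/4897) + 36599/26746 = 39541/4897 + 36599*(1/26746) = 39541/4897 + 36599/26746 = 1236788889/130975162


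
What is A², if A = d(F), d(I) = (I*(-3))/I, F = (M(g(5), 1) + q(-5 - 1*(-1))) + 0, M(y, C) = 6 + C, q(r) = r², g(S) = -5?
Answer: 9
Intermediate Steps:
F = 23 (F = ((6 + 1) + (-5 - 1*(-1))²) + 0 = (7 + (-5 + 1)²) + 0 = (7 + (-4)²) + 0 = (7 + 16) + 0 = 23 + 0 = 23)
d(I) = -3 (d(I) = (-3*I)/I = -3)
A = -3
A² = (-3)² = 9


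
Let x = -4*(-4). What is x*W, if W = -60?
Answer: -960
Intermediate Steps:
x = 16
x*W = 16*(-60) = -960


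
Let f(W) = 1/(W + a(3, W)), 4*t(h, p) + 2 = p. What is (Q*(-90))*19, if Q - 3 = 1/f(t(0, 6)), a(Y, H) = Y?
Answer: -11970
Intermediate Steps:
t(h, p) = -½ + p/4
f(W) = 1/(3 + W) (f(W) = 1/(W + 3) = 1/(3 + W))
Q = 7 (Q = 3 + 1/(1/(3 + (-½ + (¼)*6))) = 3 + 1/(1/(3 + (-½ + 3/2))) = 3 + 1/(1/(3 + 1)) = 3 + 1/(1/4) = 3 + 1/(¼) = 3 + 4 = 7)
(Q*(-90))*19 = (7*(-90))*19 = -630*19 = -11970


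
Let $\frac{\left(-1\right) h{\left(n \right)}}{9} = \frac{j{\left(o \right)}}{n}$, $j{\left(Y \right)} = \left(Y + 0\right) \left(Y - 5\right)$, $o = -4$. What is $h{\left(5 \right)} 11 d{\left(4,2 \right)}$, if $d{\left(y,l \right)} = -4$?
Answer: $\frac{14256}{5} \approx 2851.2$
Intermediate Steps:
$j{\left(Y \right)} = Y \left(-5 + Y\right)$
$h{\left(n \right)} = - \frac{324}{n}$ ($h{\left(n \right)} = - 9 \frac{\left(-4\right) \left(-5 - 4\right)}{n} = - 9 \frac{\left(-4\right) \left(-9\right)}{n} = - 9 \frac{36}{n} = - \frac{324}{n}$)
$h{\left(5 \right)} 11 d{\left(4,2 \right)} = - \frac{324}{5} \cdot 11 \left(-4\right) = \left(-324\right) \frac{1}{5} \cdot 11 \left(-4\right) = \left(- \frac{324}{5}\right) 11 \left(-4\right) = \left(- \frac{3564}{5}\right) \left(-4\right) = \frac{14256}{5}$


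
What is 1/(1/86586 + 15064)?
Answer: 86586/1304331505 ≈ 6.6383e-5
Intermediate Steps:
1/(1/86586 + 15064) = 1/(1304331505/86586) = 86586/1304331505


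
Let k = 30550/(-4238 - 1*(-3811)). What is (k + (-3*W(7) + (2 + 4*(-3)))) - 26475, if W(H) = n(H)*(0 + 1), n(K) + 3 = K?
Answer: -11344769/427 ≈ -26569.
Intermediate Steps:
n(K) = -3 + K
W(H) = -3 + H (W(H) = (-3 + H)*(0 + 1) = (-3 + H)*1 = -3 + H)
k = -30550/427 (k = 30550/(-4238 + 3811) = 30550/(-427) = 30550*(-1/427) = -30550/427 ≈ -71.546)
(k + (-3*W(7) + (2 + 4*(-3)))) - 26475 = (-30550/427 + (-3*(-3 + 7) + (2 + 4*(-3)))) - 26475 = (-30550/427 + (-3*4 + (2 - 12))) - 26475 = (-30550/427 + (-12 - 10)) - 26475 = (-30550/427 - 22) - 26475 = -39944/427 - 26475 = -11344769/427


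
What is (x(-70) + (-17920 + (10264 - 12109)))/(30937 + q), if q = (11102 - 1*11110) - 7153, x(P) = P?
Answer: -19835/23776 ≈ -0.83424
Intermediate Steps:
q = -7161 (q = (11102 - 11110) - 7153 = -8 - 7153 = -7161)
(x(-70) + (-17920 + (10264 - 12109)))/(30937 + q) = (-70 + (-17920 + (10264 - 12109)))/(30937 - 7161) = (-70 + (-17920 - 1845))/23776 = (-70 - 19765)*(1/23776) = -19835*1/23776 = -19835/23776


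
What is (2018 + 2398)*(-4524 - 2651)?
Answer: -31684800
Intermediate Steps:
(2018 + 2398)*(-4524 - 2651) = 4416*(-7175) = -31684800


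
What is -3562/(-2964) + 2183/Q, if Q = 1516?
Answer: 228277/86412 ≈ 2.6417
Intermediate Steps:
-3562/(-2964) + 2183/Q = -3562/(-2964) + 2183/1516 = -3562*(-1/2964) + 2183*(1/1516) = 137/114 + 2183/1516 = 228277/86412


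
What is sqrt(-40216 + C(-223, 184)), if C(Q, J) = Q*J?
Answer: 4*I*sqrt(5078) ≈ 285.04*I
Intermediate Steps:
C(Q, J) = J*Q
sqrt(-40216 + C(-223, 184)) = sqrt(-40216 + 184*(-223)) = sqrt(-40216 - 41032) = sqrt(-81248) = 4*I*sqrt(5078)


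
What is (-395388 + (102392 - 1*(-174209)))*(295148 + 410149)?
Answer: -83780114739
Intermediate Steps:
(-395388 + (102392 - 1*(-174209)))*(295148 + 410149) = (-395388 + (102392 + 174209))*705297 = (-395388 + 276601)*705297 = -118787*705297 = -83780114739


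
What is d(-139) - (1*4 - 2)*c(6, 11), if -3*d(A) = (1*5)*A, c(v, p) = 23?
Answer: 557/3 ≈ 185.67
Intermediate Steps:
d(A) = -5*A/3 (d(A) = -1*5*A/3 = -5*A/3)
d(-139) - (1*4 - 2)*c(6, 11) = -5/3*(-139) - (1*4 - 2)*23 = 695/3 - (4 - 2)*23 = 695/3 - 2*23 = 695/3 - 1*46 = 695/3 - 46 = 557/3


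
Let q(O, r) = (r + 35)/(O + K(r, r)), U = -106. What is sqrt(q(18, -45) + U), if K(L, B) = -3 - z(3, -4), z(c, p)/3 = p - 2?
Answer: 2*I*sqrt(28941)/33 ≈ 10.31*I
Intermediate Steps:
z(c, p) = -6 + 3*p (z(c, p) = 3*(p - 2) = 3*(-2 + p) = -6 + 3*p)
K(L, B) = 15 (K(L, B) = -3 - (-6 + 3*(-4)) = -3 - (-6 - 12) = -3 - 1*(-18) = -3 + 18 = 15)
q(O, r) = (35 + r)/(15 + O) (q(O, r) = (r + 35)/(O + 15) = (35 + r)/(15 + O))
sqrt(q(18, -45) + U) = sqrt((35 - 45)/(15 + 18) - 106) = sqrt(-10/33 - 106) = sqrt(-3508/33) = 2*I*sqrt(28941)/33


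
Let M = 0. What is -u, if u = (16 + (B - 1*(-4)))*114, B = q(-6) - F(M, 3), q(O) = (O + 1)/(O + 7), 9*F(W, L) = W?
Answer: -1710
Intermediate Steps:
F(W, L) = W/9
q(O) = (1 + O)/(7 + O)
B = -5 (B = (1 - 6)/(7 - 6) - 0/9 = -5/1 - 1*0 = 1*(-5) + 0 = -5 + 0 = -5)
u = 1710 (u = (16 + (-5 - 1*(-4)))*114 = (16 + (-5 + 4))*114 = (16 - 1)*114 = 15*114 = 1710)
-u = -1*1710 = -1710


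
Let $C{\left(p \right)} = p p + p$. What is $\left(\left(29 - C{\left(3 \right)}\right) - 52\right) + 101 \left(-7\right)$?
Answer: $-742$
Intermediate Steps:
$C{\left(p \right)} = p + p^{2}$ ($C{\left(p \right)} = p^{2} + p = p + p^{2}$)
$\left(\left(29 - C{\left(3 \right)}\right) - 52\right) + 101 \left(-7\right) = \left(\left(29 - 3 \left(1 + 3\right)\right) - 52\right) + 101 \left(-7\right) = \left(\left(29 - 3 \cdot 4\right) - 52\right) - 707 = \left(\left(29 - 12\right) - 52\right) - 707 = \left(17 - 52\right) - 707 = -35 - 707 = -742$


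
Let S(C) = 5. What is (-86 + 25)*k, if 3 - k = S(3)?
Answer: 122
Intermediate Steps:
k = -2 (k = 3 - 1*5 = 3 - 5 = -2)
(-86 + 25)*k = (-86 + 25)*(-2) = -61*(-2) = 122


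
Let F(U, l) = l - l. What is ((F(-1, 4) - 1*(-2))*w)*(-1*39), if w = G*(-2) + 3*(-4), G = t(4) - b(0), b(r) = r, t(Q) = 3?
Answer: 1404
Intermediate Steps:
G = 3 (G = 3 - 1*0 = 3 + 0 = 3)
F(U, l) = 0
w = -18 (w = 3*(-2) + 3*(-4) = -6 - 12 = -18)
((F(-1, 4) - 1*(-2))*w)*(-1*39) = ((0 - 1*(-2))*(-18))*(-1*39) = ((0 + 2)*(-18))*(-39) = (2*(-18))*(-39) = -36*(-39) = 1404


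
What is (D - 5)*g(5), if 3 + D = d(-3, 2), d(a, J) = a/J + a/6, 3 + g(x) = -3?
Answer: 60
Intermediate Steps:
g(x) = -6 (g(x) = -3 - 3 = -6)
d(a, J) = a/6 + a/J (d(a, J) = a/J + a*(1/6) = a/J + a/6 = a/6 + a/J)
D = -5 (D = -3 + ((1/6)*(-3) - 3/2) = -3 + (-1/2 - 3*1/2) = -3 + (-1/2 - 3/2) = -3 - 2 = -5)
(D - 5)*g(5) = (-5 - 5)*(-6) = -10*(-6) = 60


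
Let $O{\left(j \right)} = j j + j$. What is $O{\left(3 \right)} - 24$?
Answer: $-12$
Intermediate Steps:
$O{\left(j \right)} = j + j^{2}$ ($O{\left(j \right)} = j^{2} + j = j + j^{2}$)
$O{\left(3 \right)} - 24 = 3 \left(1 + 3\right) - 24 = 3 \cdot 4 - 24 = 12 - 24 = -12$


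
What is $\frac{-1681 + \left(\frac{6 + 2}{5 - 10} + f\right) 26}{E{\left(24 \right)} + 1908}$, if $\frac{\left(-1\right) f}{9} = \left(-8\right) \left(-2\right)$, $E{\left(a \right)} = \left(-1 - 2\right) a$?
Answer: $- \frac{3037}{1020} \approx -2.9775$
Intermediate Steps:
$E{\left(a \right)} = - 3 a$
$f = -144$ ($f = - 9 \left(\left(-8\right) \left(-2\right)\right) = \left(-9\right) 16 = -144$)
$\frac{-1681 + \left(\frac{6 + 2}{5 - 10} + f\right) 26}{E{\left(24 \right)} + 1908} = \frac{-1681 + \left(\frac{6 + 2}{5 - 10} - 144\right) 26}{\left(-3\right) 24 + 1908} = \frac{-1681 + \left(\frac{8}{-5} - 144\right) 26}{-72 + 1908} = \frac{-1681 + \left(8 \left(- \frac{1}{5}\right) - 144\right) 26}{1836} = \left(-1681 + \left(- \frac{8}{5} - 144\right) 26\right) \frac{1}{1836} = \left(-1681 - \frac{18928}{5}\right) \frac{1}{1836} = \left(- \frac{27333}{5}\right) \frac{1}{1836} = - \frac{3037}{1020}$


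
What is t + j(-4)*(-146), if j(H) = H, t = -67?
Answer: 517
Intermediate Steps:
t + j(-4)*(-146) = -67 - 4*(-146) = -67 + 584 = 517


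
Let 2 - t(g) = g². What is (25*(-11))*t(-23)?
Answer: 144925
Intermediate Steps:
t(g) = 2 - g²
(25*(-11))*t(-23) = (25*(-11))*(2 - 1*(-23)²) = -275*(2 - 1*529) = -275*(2 - 529) = -275*(-527) = 144925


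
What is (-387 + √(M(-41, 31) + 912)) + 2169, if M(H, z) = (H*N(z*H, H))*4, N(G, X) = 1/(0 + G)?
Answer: 1782 + 2*√219139/31 ≈ 1812.2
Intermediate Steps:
N(G, X) = 1/G
M(H, z) = 4/z (M(H, z) = (H/((z*H)))*4 = (H/((H*z)))*4 = (H*(1/(H*z)))*4 = 4/z)
(-387 + √(M(-41, 31) + 912)) + 2169 = (-387 + √(4/31 + 912)) + 2169 = (-387 + √(28276/31)) + 2169 = (-387 + 2*√219139/31) + 2169 = 1782 + 2*√219139/31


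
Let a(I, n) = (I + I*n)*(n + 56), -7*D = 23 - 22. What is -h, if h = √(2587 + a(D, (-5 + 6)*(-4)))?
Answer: -√127855/7 ≈ -51.081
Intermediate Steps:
D = -⅐ (D = -(23 - 22)/7 = -⅐*1 = -⅐ ≈ -0.14286)
a(I, n) = (56 + n)*(I + I*n) (a(I, n) = (I + I*n)*(56 + n) = (56 + n)*(I + I*n))
h = √127855/7 (h = √(2587 - (56 + ((-5 + 6)*(-4))² + 57*((-5 + 6)*(-4)))/7) = √(2587 - (56 + (1*(-4))² + 57*(1*(-4)))/7) = √(2587 - (56 + (-4)² + 57*(-4))/7) = √(2587 - (56 + 16 - 228)/7) = √(2587 - ⅐*(-156)) = √(2587 + 156/7) = √(18265/7) = √127855/7 ≈ 51.081)
-h = -√127855/7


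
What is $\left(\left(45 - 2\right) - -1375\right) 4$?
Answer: $5672$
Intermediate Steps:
$\left(\left(45 - 2\right) - -1375\right) 4 = \left(\left(45 - 2\right) + 1375\right) 4 = \left(43 + 1375\right) 4 = 1418 \cdot 4 = 5672$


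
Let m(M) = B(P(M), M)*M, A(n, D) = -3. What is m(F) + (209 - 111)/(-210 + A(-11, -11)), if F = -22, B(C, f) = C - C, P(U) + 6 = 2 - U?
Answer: -98/213 ≈ -0.46009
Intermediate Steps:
P(U) = -4 - U (P(U) = -6 + (2 - U) = -4 - U)
B(C, f) = 0
m(M) = 0 (m(M) = 0*M = 0)
m(F) + (209 - 111)/(-210 + A(-11, -11)) = 0 + (209 - 111)/(-210 - 3) = 0 + 98/(-213) = 0 + 98*(-1/213) = 0 - 98/213 = -98/213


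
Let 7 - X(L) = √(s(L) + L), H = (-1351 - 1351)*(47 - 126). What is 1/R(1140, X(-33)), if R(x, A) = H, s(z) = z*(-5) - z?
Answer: 1/213458 ≈ 4.6848e-6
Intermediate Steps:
s(z) = -6*z (s(z) = -5*z - z = -6*z)
H = 213458 (H = -2702*(-79) = 213458)
X(L) = 7 - √5*√(-L) (X(L) = 7 - √(-6*L + L) = 7 - √(-5*L) = 7 - √5*√(-L))
R(x, A) = 213458
1/R(1140, X(-33)) = 1/213458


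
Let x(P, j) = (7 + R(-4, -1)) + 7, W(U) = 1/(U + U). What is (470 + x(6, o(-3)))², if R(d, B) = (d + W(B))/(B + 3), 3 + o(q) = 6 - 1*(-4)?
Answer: 3713329/16 ≈ 2.3208e+5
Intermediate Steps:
o(q) = 7 (o(q) = -3 + (6 - 1*(-4)) = -3 + (6 + 4) = -3 + 10 = 7)
W(U) = 1/(2*U)
R(d, B) = (d + 1/(2*B))/(3 + B) (R(d, B) = (d + 1/(2*B))/(B + 3) = (d + 1/(2*B))/(3 + B))
x(P, j) = 47/4 (x(P, j) = (7 + (½ - 1*(-4))/((-1)*(3 - 1))) + 7 = (7 - 1*(½ + 4)/2) + 7 = (7 - 1*½*9/2) + 7 = (7 - 9/4) + 7 = 19/4 + 7 = 47/4)
(470 + x(6, o(-3)))² = (470 + 47/4)² = (1927/4)² = 3713329/16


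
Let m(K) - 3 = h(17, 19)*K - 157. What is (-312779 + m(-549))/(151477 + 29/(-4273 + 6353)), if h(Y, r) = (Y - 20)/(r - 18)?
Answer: -215824960/105024063 ≈ -2.0550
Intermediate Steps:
h(Y, r) = (-20 + Y)/(-18 + r)
m(K) = -154 - 3*K (m(K) = 3 + (((-20 + 17)/(-18 + 19))*K - 157) = 3 + ((-3/1)*K - 157) = 3 + ((1*(-3))*K - 157) = 3 + (-3*K - 157) = 3 + (-157 - 3*K) = -154 - 3*K)
(-312779 + m(-549))/(151477 + 29/(-4273 + 6353)) = (-312779 + (-154 - 3*(-549)))/(151477 + 29/(-4273 + 6353)) = (-312779 + (-154 + 1647))/(151477 + 29/2080) = (-312779 + 1493)/(151477 + (1/2080)*29) = -311286/(151477 + 29/2080) = -311286/315072189/2080 = -311286*2080/315072189 = -215824960/105024063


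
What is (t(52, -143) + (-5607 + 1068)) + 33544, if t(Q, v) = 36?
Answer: 29041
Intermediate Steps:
(t(52, -143) + (-5607 + 1068)) + 33544 = (36 + (-5607 + 1068)) + 33544 = (36 - 4539) + 33544 = -4503 + 33544 = 29041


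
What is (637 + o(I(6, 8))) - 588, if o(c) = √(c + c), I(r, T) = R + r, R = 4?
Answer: 49 + 2*√5 ≈ 53.472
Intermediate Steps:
I(r, T) = 4 + r
o(c) = √2*√c (o(c) = √(2*c) = √2*√c)
(637 + o(I(6, 8))) - 588 = (637 + √2*√(4 + 6)) - 588 = (637 + √2*√10) - 588 = (637 + 2*√5) - 588 = 49 + 2*√5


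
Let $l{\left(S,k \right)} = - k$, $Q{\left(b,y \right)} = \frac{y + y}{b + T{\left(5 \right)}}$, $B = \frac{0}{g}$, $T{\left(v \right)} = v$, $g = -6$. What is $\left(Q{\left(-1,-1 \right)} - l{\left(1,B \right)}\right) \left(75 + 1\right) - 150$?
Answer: $-188$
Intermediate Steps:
$B = 0$ ($B = \frac{0}{-6} = 0 \left(- \frac{1}{6}\right) = 0$)
$Q{\left(b,y \right)} = \frac{2 y}{5 + b}$ ($Q{\left(b,y \right)} = \frac{y + y}{b + 5} = \frac{2 y}{5 + b}$)
$\left(Q{\left(-1,-1 \right)} - l{\left(1,B \right)}\right) \left(75 + 1\right) - 150 = \left(2 \left(-1\right) \frac{1}{5 - 1} - \left(-1\right) 0\right) \left(75 + 1\right) - 150 = \left(2 \left(-1\right) \frac{1}{4} - 0\right) 76 - 150 = \left(2 \left(-1\right) \frac{1}{4} + 0\right) 76 - 150 = \left(- \frac{1}{2} + 0\right) 76 - 150 = \left(- \frac{1}{2}\right) 76 - 150 = -38 - 150 = -188$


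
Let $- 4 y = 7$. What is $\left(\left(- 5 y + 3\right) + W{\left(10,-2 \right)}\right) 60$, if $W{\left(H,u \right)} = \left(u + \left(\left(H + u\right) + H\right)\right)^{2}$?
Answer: $16065$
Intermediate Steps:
$y = - \frac{7}{4}$ ($y = \left(- \frac{1}{4}\right) 7 = - \frac{7}{4} \approx -1.75$)
$W{\left(H,u \right)} = \left(2 H + 2 u\right)^{2}$ ($W{\left(H,u \right)} = \left(u + \left(u + 2 H\right)\right)^{2} = \left(2 H + 2 u\right)^{2}$)
$\left(\left(- 5 y + 3\right) + W{\left(10,-2 \right)}\right) 60 = \left(\left(\left(-5\right) \left(- \frac{7}{4}\right) + 3\right) + 4 \left(10 - 2\right)^{2}\right) 60 = \left(\left(\frac{35}{4} + 3\right) + 4 \cdot 8^{2}\right) 60 = \left(\frac{47}{4} + 4 \cdot 64\right) 60 = \left(\frac{47}{4} + 256\right) 60 = \frac{1071}{4} \cdot 60 = 16065$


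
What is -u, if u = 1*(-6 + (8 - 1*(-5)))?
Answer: -7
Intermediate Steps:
u = 7 (u = 1*(-6 + (8 + 5)) = 1*(-6 + 13) = 1*7 = 7)
-u = -1*7 = -7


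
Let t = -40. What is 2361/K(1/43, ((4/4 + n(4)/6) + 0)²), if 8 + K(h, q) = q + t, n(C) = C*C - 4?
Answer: -787/13 ≈ -60.538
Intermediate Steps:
n(C) = -4 + C² (n(C) = C² - 4 = -4 + C²)
K(h, q) = -48 + q (K(h, q) = -8 + (q - 40) = -8 + (-40 + q) = -48 + q)
2361/K(1/43, ((4/4 + n(4)/6) + 0)²) = 2361/(-48 + ((4/4 + (-4 + 4²)/6) + 0)²) = 2361/(-48 + ((4*(¼) + (-4 + 16)*(⅙)) + 0)²) = 2361/(-48 + ((1 + 12*(⅙)) + 0)²) = 2361/(-48 + ((1 + 2) + 0)²) = 2361/(-48 + (3 + 0)²) = 2361/(-48 + 3²) = 2361/(-48 + 9) = 2361/(-39) = 2361*(-1/39) = -787/13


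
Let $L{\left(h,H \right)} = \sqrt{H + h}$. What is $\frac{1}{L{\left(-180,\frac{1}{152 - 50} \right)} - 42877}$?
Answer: $- \frac{4373454}{187520605517} - \frac{i \sqrt{1872618}}{187520605517} \approx -2.3323 \cdot 10^{-5} - 7.2975 \cdot 10^{-9} i$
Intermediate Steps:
$\frac{1}{L{\left(-180,\frac{1}{152 - 50} \right)} - 42877} = \frac{1}{\sqrt{\frac{1}{152 - 50} - 180} - 42877} = \frac{1}{\sqrt{\frac{1}{102} - 180} - 42877} = \frac{1}{\sqrt{- \frac{18359}{102}} - 42877} = \frac{1}{\frac{i \sqrt{1872618}}{102} - 42877} = \frac{1}{-42877 + \frac{i \sqrt{1872618}}{102}}$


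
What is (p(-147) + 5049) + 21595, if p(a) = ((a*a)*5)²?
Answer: 11673748669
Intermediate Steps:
p(a) = 25*a⁴ (p(a) = (a²*5)² = (5*a²)² = 25*a⁴)
(p(-147) + 5049) + 21595 = (25*(-147)⁴ + 5049) + 21595 = (25*466948881 + 5049) + 21595 = (11673722025 + 5049) + 21595 = 11673727074 + 21595 = 11673748669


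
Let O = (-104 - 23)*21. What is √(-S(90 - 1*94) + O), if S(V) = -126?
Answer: 11*I*√21 ≈ 50.408*I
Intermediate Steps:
O = -2667 (O = -127*21 = -2667)
√(-S(90 - 1*94) + O) = √(-1*(-126) - 2667) = √(126 - 2667) = √(-2541) = 11*I*√21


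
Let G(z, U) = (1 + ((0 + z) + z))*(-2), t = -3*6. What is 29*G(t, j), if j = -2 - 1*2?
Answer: 2030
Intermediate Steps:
t = -18
j = -4 (j = -2 - 2 = -4)
G(z, U) = -2 - 4*z (G(z, U) = (1 + (z + z))*(-2) = (1 + 2*z)*(-2) = -2 - 4*z)
29*G(t, j) = 29*(-2 - 4*(-18)) = 29*(-2 + 72) = 29*70 = 2030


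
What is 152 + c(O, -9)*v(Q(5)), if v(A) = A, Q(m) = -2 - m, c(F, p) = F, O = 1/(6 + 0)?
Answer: 905/6 ≈ 150.83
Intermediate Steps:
O = ⅙ (O = 1/6 = ⅙ ≈ 0.16667)
152 + c(O, -9)*v(Q(5)) = 152 + (-2 - 1*5)/6 = 152 + (-2 - 5)/6 = 152 + (⅙)*(-7) = 152 - 7/6 = 905/6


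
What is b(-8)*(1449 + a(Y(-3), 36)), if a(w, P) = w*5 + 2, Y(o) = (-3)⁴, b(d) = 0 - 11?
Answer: -20416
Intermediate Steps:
b(d) = -11
Y(o) = 81
a(w, P) = 2 + 5*w (a(w, P) = 5*w + 2 = 2 + 5*w)
b(-8)*(1449 + a(Y(-3), 36)) = -11*(1449 + (2 + 5*81)) = -11*(1449 + (2 + 405)) = -11*(1449 + 407) = -11*1856 = -20416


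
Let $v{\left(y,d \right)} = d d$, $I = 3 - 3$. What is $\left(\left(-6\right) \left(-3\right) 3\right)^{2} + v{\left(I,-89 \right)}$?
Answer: $10837$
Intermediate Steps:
$I = 0$ ($I = 3 - 3 = 0$)
$v{\left(y,d \right)} = d^{2}$
$\left(\left(-6\right) \left(-3\right) 3\right)^{2} + v{\left(I,-89 \right)} = \left(\left(-6\right) \left(-3\right) 3\right)^{2} + \left(-89\right)^{2} = \left(18 \cdot 3\right)^{2} + 7921 = 54^{2} + 7921 = 2916 + 7921 = 10837$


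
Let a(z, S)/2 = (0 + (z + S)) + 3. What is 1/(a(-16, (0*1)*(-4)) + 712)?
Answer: 1/686 ≈ 0.0014577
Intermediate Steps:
a(z, S) = 6 + 2*S + 2*z (a(z, S) = 2*((0 + (z + S)) + 3) = 2*((0 + (S + z)) + 3) = 2*((S + z) + 3) = 2*(3 + S + z) = 6 + 2*S + 2*z)
1/(a(-16, (0*1)*(-4)) + 712) = 1/((6 + 2*((0*1)*(-4)) + 2*(-16)) + 712) = 1/((6 + 2*(0*(-4)) - 32) + 712) = 1/((6 + 2*0 - 32) + 712) = 1/((6 + 0 - 32) + 712) = 1/(-26 + 712) = 1/686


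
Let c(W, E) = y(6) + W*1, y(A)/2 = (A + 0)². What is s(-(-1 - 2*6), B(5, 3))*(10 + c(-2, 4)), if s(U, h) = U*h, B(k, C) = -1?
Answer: -1040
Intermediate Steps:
y(A) = 2*A² (y(A) = 2*(A + 0)² = 2*A²)
c(W, E) = 72 + W (c(W, E) = 2*6² + W*1 = 2*36 + W = 72 + W)
s(-(-1 - 2*6), B(5, 3))*(10 + c(-2, 4)) = (-(-1 - 2*6)*(-1))*(10 + (72 - 2)) = (-(-1 - 12)*(-1))*(10 + 70) = (-1*(-13)*(-1))*80 = (13*(-1))*80 = -13*80 = -1040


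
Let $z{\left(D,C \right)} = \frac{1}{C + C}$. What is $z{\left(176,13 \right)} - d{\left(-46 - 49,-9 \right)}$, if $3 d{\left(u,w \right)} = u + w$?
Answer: $\frac{2707}{78} \approx 34.705$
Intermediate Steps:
$z{\left(D,C \right)} = \frac{1}{2 C}$
$d{\left(u,w \right)} = \frac{u}{3} + \frac{w}{3}$ ($d{\left(u,w \right)} = \frac{u + w}{3} = \frac{u}{3} + \frac{w}{3}$)
$z{\left(176,13 \right)} - d{\left(-46 - 49,-9 \right)} = \frac{1}{2 \cdot 13} - \left(\frac{-46 - 49}{3} + \frac{1}{3} \left(-9\right)\right) = \frac{1}{2} \cdot \frac{1}{13} - \left(\frac{-46 - 49}{3} - 3\right) = \frac{1}{26} - \left(\frac{1}{3} \left(-95\right) - 3\right) = \frac{1}{26} - \left(- \frac{95}{3} - 3\right) = \frac{1}{26} - - \frac{104}{3} = \frac{1}{26} + \frac{104}{3} = \frac{2707}{78}$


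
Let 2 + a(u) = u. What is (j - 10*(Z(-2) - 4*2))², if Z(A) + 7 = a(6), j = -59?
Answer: 2601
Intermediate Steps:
a(u) = -2 + u
Z(A) = -3 (Z(A) = -7 + (-2 + 6) = -7 + 4 = -3)
(j - 10*(Z(-2) - 4*2))² = (-59 - 10*(-3 - 4*2))² = (-59 - 10*(-3 - 8))² = (-59 - 10*(-11))² = (-59 + 110)² = 51² = 2601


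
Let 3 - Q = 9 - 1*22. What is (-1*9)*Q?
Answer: -144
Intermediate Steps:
Q = 16 (Q = 3 - (9 - 1*22) = 3 - (9 - 22) = 3 - 1*(-13) = 3 + 13 = 16)
(-1*9)*Q = -1*9*16 = -9*16 = -144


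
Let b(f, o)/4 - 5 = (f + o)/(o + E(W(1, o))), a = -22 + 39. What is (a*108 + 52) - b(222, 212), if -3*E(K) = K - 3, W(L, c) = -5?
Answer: 42778/23 ≈ 1859.9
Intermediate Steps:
a = 17
E(K) = 1 - K/3 (E(K) = -(K - 3)/3 = -(-3 + K)/3 = 1 - K/3)
b(f, o) = 20 + 4*(f + o)/(8/3 + o) (b(f, o) = 20 + 4*((f + o)/(o + (1 - 1/3*(-5)))) = 20 + 4*((f + o)/(o + (1 + 5/3))) = 20 + 4*((f + o)/(o + 8/3)) = 20 + 4*((f + o)/(8/3 + o)) = 20 + 4*(f + o)/(8/3 + o))
(a*108 + 52) - b(222, 212) = (17*108 + 52) - 4*(40 + 3*222 + 18*212)/(8 + 3*212) = (1836 + 52) - 4*(40 + 666 + 3816)/(8 + 636) = 1888 - 4*4522/644 = 1888 - 1*646/23 = 1888 - 646/23 = 42778/23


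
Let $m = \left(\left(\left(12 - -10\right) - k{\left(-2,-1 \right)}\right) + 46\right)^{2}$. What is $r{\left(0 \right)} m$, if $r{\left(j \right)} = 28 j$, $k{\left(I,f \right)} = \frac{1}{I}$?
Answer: $0$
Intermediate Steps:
$m = \frac{18769}{4}$ ($m = \left(\left(\left(12 - -10\right) - \frac{1}{-2}\right) + 46\right)^{2} = \left(\left(\left(12 + 10\right) - - \frac{1}{2}\right) + 46\right)^{2} = \left(\left(22 + \frac{1}{2}\right) + 46\right)^{2} = \left(\frac{45}{2} + 46\right)^{2} = \left(\frac{137}{2}\right)^{2} = \frac{18769}{4} \approx 4692.3$)
$r{\left(0 \right)} m = 28 \cdot 0 \cdot \frac{18769}{4} = 0 \cdot \frac{18769}{4} = 0$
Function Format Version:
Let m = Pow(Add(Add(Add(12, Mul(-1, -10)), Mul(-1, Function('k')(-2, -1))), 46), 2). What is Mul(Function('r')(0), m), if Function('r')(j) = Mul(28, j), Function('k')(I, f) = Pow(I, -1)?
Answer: 0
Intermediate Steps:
m = Rational(18769, 4) (m = Pow(Add(Add(Add(12, Mul(-1, -10)), Mul(-1, Pow(-2, -1))), 46), 2) = Pow(Add(Add(Add(12, 10), Mul(-1, Rational(-1, 2))), 46), 2) = Pow(Add(Add(22, Rational(1, 2)), 46), 2) = Pow(Add(Rational(45, 2), 46), 2) = Pow(Rational(137, 2), 2) = Rational(18769, 4) ≈ 4692.3)
Mul(Function('r')(0), m) = Mul(Mul(28, 0), Rational(18769, 4)) = Mul(0, Rational(18769, 4)) = 0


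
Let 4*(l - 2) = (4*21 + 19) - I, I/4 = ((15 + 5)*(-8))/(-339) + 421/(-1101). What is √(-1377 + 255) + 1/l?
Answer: 497652/13765255 + I*√1122 ≈ 0.036153 + 33.496*I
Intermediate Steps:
I = 44588/124413 (I = 4*(((15 + 5)*(-8))/(-339) + 421/(-1101)) = 4*((20*(-8))*(-1/339) + 421*(-1/1101)) = 4*(-160*(-1/339) - 421/1101) = 4*(160/339 - 421/1101) = 4*(11147/124413) = 44588/124413 ≈ 0.35839)
l = 13765255/497652 (l = 2 + ((4*21 + 19) - 1*44588/124413)/4 = 2 + ((84 + 19) - 44588/124413)/4 = 2 + (103 - 44588/124413)/4 = 2 + (¼)*(12769951/124413) = 2 + 12769951/497652 = 13765255/497652 ≈ 27.660)
√(-1377 + 255) + 1/l = √(-1377 + 255) + 1/(13765255/497652) = √(-1122) + 497652/13765255 = I*√1122 + 497652/13765255 = 497652/13765255 + I*√1122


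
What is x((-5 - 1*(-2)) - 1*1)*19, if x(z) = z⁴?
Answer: 4864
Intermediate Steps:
x((-5 - 1*(-2)) - 1*1)*19 = ((-5 - 1*(-2)) - 1*1)⁴*19 = ((-5 + 2) - 1)⁴*19 = (-3 - 1)⁴*19 = (-4)⁴*19 = 256*19 = 4864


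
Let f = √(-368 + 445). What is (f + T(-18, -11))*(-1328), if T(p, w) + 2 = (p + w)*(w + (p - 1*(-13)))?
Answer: -613536 - 1328*√77 ≈ -6.2519e+5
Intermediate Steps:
T(p, w) = -2 + (p + w)*(13 + p + w) (T(p, w) = -2 + (p + w)*(w + (p - 1*(-13))) = -2 + (p + w)*(w + (p + 13)) = -2 + (p + w)*(w + (13 + p)) = -2 + (p + w)*(13 + p + w))
f = √77 ≈ 8.7750
(f + T(-18, -11))*(-1328) = (√77 + (-2 + (-18)² + (-11)² + 13*(-18) + 13*(-11) + 2*(-18)*(-11)))*(-1328) = (√77 + (-2 + 324 + 121 - 234 - 143 + 396))*(-1328) = (√77 + 462)*(-1328) = (462 + √77)*(-1328) = -613536 - 1328*√77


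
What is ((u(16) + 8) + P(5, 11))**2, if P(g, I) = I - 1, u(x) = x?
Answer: 1156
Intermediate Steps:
P(g, I) = -1 + I
((u(16) + 8) + P(5, 11))**2 = ((16 + 8) + (-1 + 11))**2 = (24 + 10)**2 = 34**2 = 1156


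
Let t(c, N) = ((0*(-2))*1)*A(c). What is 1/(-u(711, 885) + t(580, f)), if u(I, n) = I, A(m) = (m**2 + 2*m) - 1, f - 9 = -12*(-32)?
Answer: -1/711 ≈ -0.0014065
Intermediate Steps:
f = 393 (f = 9 - 12*(-32) = 9 + 384 = 393)
A(m) = -1 + m**2 + 2*m
t(c, N) = 0 (t(c, N) = ((0*(-2))*1)*(-1 + c**2 + 2*c) = (0*1)*(-1 + c**2 + 2*c) = 0*(-1 + c**2 + 2*c) = 0)
1/(-u(711, 885) + t(580, f)) = 1/(-1*711 + 0) = 1/(-711 + 0) = 1/(-711) = -1/711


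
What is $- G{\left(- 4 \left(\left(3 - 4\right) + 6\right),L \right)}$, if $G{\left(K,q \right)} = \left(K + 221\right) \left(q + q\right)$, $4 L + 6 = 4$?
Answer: $201$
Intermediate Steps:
$L = - \frac{1}{2}$ ($L = - \frac{3}{2} + \frac{1}{4} \cdot 4 = - \frac{3}{2} + 1 = - \frac{1}{2} \approx -0.5$)
$G{\left(K,q \right)} = 2 q \left(221 + K\right)$ ($G{\left(K,q \right)} = \left(221 + K\right) 2 q = 2 q \left(221 + K\right)$)
$- G{\left(- 4 \left(\left(3 - 4\right) + 6\right),L \right)} = - \frac{2 \left(-1\right) \left(221 - 4 \left(\left(3 - 4\right) + 6\right)\right)}{2} = - \frac{2 \left(-1\right) \left(221 - 4 \left(-1 + 6\right)\right)}{2} = - \frac{2 \left(-1\right) \left(221 - 20\right)}{2} = - \frac{2 \left(-1\right) 201}{2} = \left(-1\right) \left(-201\right) = 201$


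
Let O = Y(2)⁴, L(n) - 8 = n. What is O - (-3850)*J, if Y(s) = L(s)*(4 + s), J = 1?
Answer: 12963850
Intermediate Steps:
L(n) = 8 + n
Y(s) = (4 + s)*(8 + s) (Y(s) = (8 + s)*(4 + s) = (4 + s)*(8 + s))
O = 12960000 (O = ((4 + 2)*(8 + 2))⁴ = (6*10)⁴ = 60⁴ = 12960000)
O - (-3850)*J = 12960000 - (-3850) = 12960000 - 1*(-3850) = 12960000 + 3850 = 12963850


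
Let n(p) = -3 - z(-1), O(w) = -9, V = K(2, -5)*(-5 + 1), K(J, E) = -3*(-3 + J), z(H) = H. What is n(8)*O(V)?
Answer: 18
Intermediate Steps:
K(J, E) = 9 - 3*J
V = -12 (V = (9 - 3*2)*(-5 + 1) = (9 - 6)*(-4) = 3*(-4) = -12)
n(p) = -2 (n(p) = -3 - 1*(-1) = -3 + 1 = -2)
n(8)*O(V) = -2*(-9) = 18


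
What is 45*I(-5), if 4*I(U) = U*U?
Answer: 1125/4 ≈ 281.25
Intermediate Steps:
I(U) = U²/4 (I(U) = (U*U)/4 = U²/4)
45*I(-5) = 45*((¼)*(-5)²) = 45*((¼)*25) = 45*(25/4) = 1125/4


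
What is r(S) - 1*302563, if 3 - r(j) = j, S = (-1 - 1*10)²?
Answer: -302681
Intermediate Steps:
S = 121 (S = (-1 - 10)² = (-11)² = 121)
r(j) = 3 - j
r(S) - 1*302563 = (3 - 1*121) - 1*302563 = (3 - 121) - 302563 = -118 - 302563 = -302681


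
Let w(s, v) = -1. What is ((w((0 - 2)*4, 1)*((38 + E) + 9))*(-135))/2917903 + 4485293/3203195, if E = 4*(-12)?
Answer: 13087217469254/9346612300085 ≈ 1.4002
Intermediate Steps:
E = -48
((w((0 - 2)*4, 1)*((38 + E) + 9))*(-135))/2917903 + 4485293/3203195 = (-((38 - 48) + 9)*(-135))/2917903 + 4485293/3203195 = (-(-10 + 9)*(-135))*(1/2917903) + 4485293*(1/3203195) = (-1*(-1)*(-135))*(1/2917903) + 4485293/3203195 = (1*(-135))*(1/2917903) + 4485293/3203195 = -135*1/2917903 + 4485293/3203195 = -135/2917903 + 4485293/3203195 = 13087217469254/9346612300085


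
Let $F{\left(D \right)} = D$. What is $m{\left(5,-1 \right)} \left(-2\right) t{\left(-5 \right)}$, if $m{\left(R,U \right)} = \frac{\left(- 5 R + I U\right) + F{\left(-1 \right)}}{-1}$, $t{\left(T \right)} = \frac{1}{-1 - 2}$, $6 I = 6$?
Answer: $18$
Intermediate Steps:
$I = 1$ ($I = \frac{1}{6} \cdot 6 = 1$)
$t{\left(T \right)} = - \frac{1}{3}$ ($t{\left(T \right)} = \frac{1}{-3} = - \frac{1}{3}$)
$m{\left(R,U \right)} = 1 - U + 5 R$ ($m{\left(R,U \right)} = \frac{\left(- 5 R + 1 U\right) - 1}{-1} = \left(\left(- 5 R + U\right) - 1\right) \left(-1\right) = \left(\left(U - 5 R\right) - 1\right) \left(-1\right) = \left(-1 + U - 5 R\right) \left(-1\right) = 1 - U + 5 R$)
$m{\left(5,-1 \right)} \left(-2\right) t{\left(-5 \right)} = \left(1 - -1 + 5 \cdot 5\right) \left(-2\right) \left(- \frac{1}{3}\right) = \left(1 + 1 + 25\right) \left(-2\right) \left(- \frac{1}{3}\right) = 27 \left(-2\right) \left(- \frac{1}{3}\right) = \left(-54\right) \left(- \frac{1}{3}\right) = 18$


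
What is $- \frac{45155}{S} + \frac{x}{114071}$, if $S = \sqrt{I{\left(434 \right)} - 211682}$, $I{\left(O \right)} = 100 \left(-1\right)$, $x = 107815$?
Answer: $\frac{107815}{114071} + \frac{45155 i \sqrt{211782}}{211782} \approx 0.94516 + 98.121 i$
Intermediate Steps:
$I{\left(O \right)} = -100$
$S = i \sqrt{211782}$ ($S = \sqrt{-100 - 211682} = \sqrt{-211782} = i \sqrt{211782} \approx 460.2 i$)
$- \frac{45155}{S} + \frac{x}{114071} = - \frac{45155}{i \sqrt{211782}} + \frac{107815}{114071} = - 45155 \left(- \frac{i \sqrt{211782}}{211782}\right) + 107815 \cdot \frac{1}{114071} = \frac{45155 i \sqrt{211782}}{211782} + \frac{107815}{114071} = \frac{107815}{114071} + \frac{45155 i \sqrt{211782}}{211782}$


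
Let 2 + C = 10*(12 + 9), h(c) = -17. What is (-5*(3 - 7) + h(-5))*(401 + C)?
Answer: 1827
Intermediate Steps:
C = 208 (C = -2 + 10*(12 + 9) = -2 + 10*21 = -2 + 210 = 208)
(-5*(3 - 7) + h(-5))*(401 + C) = (-5*(3 - 7) - 17)*(401 + 208) = (-5*(-4) - 17)*609 = (20 - 17)*609 = 3*609 = 1827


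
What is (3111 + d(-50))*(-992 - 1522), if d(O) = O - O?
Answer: -7821054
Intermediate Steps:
d(O) = 0
(3111 + d(-50))*(-992 - 1522) = (3111 + 0)*(-992 - 1522) = 3111*(-2514) = -7821054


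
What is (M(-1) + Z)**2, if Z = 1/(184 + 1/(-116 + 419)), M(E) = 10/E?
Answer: 310501929529/3108397009 ≈ 99.891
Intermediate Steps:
Z = 303/55753 (Z = 1/(184 + 1/303) = 1/(55753/303) = 303/55753 ≈ 0.0054347)
(M(-1) + Z)**2 = (10/(-1) + 303/55753)**2 = (10*(-1) + 303/55753)**2 = (-10 + 303/55753)**2 = (-557227/55753)**2 = 310501929529/3108397009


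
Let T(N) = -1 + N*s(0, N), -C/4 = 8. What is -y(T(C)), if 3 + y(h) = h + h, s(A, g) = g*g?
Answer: 65541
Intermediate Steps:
s(A, g) = g²
C = -32 (C = -4*8 = -32)
T(N) = -1 + N³ (T(N) = -1 + N*N² = -1 + N³)
y(h) = -3 + 2*h (y(h) = -3 + (h + h) = -3 + 2*h)
-y(T(C)) = -(-3 + 2*(-1 + (-32)³)) = -(-3 + 2*(-1 - 32768)) = -(-3 + 2*(-32769)) = -(-3 - 65538) = -1*(-65541) = 65541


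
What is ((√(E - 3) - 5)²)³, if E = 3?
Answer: 15625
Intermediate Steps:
((√(E - 3) - 5)²)³ = ((√(3 - 3) - 5)²)³ = ((√0 - 5)²)³ = ((0 - 5)²)³ = ((-5)²)³ = 25³ = 15625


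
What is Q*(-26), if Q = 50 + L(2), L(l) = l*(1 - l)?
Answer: -1248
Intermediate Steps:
Q = 48 (Q = 50 + 2*(1 - 1*2) = 50 + 2*(1 - 2) = 50 + 2*(-1) = 50 - 2 = 48)
Q*(-26) = 48*(-26) = -1248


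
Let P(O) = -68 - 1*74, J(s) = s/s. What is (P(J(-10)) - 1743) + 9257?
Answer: 7372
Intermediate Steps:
J(s) = 1
P(O) = -142 (P(O) = -68 - 74 = -142)
(P(J(-10)) - 1743) + 9257 = (-142 - 1743) + 9257 = -1885 + 9257 = 7372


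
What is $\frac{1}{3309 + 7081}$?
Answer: $\frac{1}{10390} \approx 9.6246 \cdot 10^{-5}$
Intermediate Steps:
$\frac{1}{3309 + 7081} = \frac{1}{10390}$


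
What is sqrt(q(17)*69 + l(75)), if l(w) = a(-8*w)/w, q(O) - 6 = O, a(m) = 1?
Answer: sqrt(357078)/15 ≈ 39.837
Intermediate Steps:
q(O) = 6 + O
l(w) = 1/w
sqrt(q(17)*69 + l(75)) = sqrt((6 + 17)*69 + 1/75) = sqrt(23*69 + 1/75) = sqrt(1587 + 1/75) = sqrt(119026/75) = sqrt(357078)/15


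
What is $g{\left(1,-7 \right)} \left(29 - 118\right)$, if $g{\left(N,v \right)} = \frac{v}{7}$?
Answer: $89$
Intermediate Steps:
$g{\left(N,v \right)} = \frac{v}{7}$ ($g{\left(N,v \right)} = v \frac{1}{7} = \frac{v}{7}$)
$g{\left(1,-7 \right)} \left(29 - 118\right) = \frac{1}{7} \left(-7\right) \left(29 - 118\right) = \left(-1\right) \left(-89\right) = 89$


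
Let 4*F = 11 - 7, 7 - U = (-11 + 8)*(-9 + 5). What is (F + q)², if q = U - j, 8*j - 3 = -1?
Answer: 289/16 ≈ 18.063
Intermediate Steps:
U = -5 (U = 7 - (-11 + 8)*(-9 + 5) = 7 - (-3)*(-4) = 7 - 1*12 = 7 - 12 = -5)
F = 1 (F = (11 - 7)/4 = (¼)*4 = 1)
j = ¼ (j = 3/8 + (⅛)*(-1) = 3/8 - ⅛ = ¼ ≈ 0.25000)
q = -21/4 (q = -5 - 1*¼ = -5 - ¼ = -21/4 ≈ -5.2500)
(F + q)² = (1 - 21/4)² = (-17/4)² = 289/16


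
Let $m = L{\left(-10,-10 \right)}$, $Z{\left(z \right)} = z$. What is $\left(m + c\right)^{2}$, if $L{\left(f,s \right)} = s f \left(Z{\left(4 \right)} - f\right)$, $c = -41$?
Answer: $1846881$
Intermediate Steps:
$L{\left(f,s \right)} = f s \left(4 - f\right)$ ($L{\left(f,s \right)} = s f \left(4 - f\right) = f s \left(4 - f\right)$)
$m = 1400$ ($m = \left(-10\right) \left(-10\right) \left(4 - -10\right) = \left(-10\right) \left(-10\right) \left(4 + 10\right) = \left(-10\right) \left(-10\right) 14 = 1400$)
$\left(m + c\right)^{2} = \left(1400 - 41\right)^{2} = 1359^{2} = 1846881$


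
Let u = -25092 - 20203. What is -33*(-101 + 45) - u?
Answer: 47143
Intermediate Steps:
u = -45295
-33*(-101 + 45) - u = -33*(-101 + 45) - 1*(-45295) = -33*(-56) + 45295 = 1848 + 45295 = 47143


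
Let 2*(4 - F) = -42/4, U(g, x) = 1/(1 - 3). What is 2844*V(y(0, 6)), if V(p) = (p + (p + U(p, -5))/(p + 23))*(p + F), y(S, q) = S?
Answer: -26307/46 ≈ -571.89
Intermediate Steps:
U(g, x) = -½ (U(g, x) = 1/(-2) = -½)
F = 37/4 (F = 4 - (-21)/4 = 4 - ½*(-21/2) = 4 + 21/4 = 37/4 ≈ 9.2500)
V(p) = (37/4 + p)*(p + (-½ + p)/(23 + p)) (V(p) = (p + (p - ½)/(p + 23))*(p + 37/4) = (p + (-½ + p)/(23 + p))*(37/4 + p) = (37/4 + p)*(p + (-½ + p)/(23 + p)))
2844*V(y(0, 6)) = 2844*((-37 + 8*0³ + 266*0² + 1772*0)/(8*(23 + 0))) = 2844*((⅛)*(-37 + 8*0 + 266*0 + 0)/23) = 2844*((⅛)*(1/23)*(-37 + 0 + 0 + 0)) = 2844*((⅛)*(1/23)*(-37)) = 2844*(-37/184) = -26307/46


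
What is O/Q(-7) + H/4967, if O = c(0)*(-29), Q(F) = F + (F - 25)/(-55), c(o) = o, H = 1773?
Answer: 1773/4967 ≈ 0.35696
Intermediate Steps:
Q(F) = 5/11 + 54*F/55 (Q(F) = F + (-25 + F)*(-1/55) = F + (5/11 - F/55) = 5/11 + 54*F/55)
O = 0 (O = 0*(-29) = 0)
O/Q(-7) + H/4967 = 0/(5/11 + (54/55)*(-7)) + 1773/4967 = 0/(5/11 - 378/55) + 1773*(1/4967) = 0/(-353/55) + 1773/4967 = 0*(-55/353) + 1773/4967 = 0 + 1773/4967 = 1773/4967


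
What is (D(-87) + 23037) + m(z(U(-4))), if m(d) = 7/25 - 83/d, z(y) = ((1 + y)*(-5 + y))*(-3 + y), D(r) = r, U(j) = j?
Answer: 108442148/4725 ≈ 22951.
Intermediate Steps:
z(y) = (1 + y)*(-5 + y)*(-3 + y)
m(d) = 7/25 - 83/d (m(d) = 7*(1/25) - 83/d = 7/25 - 83/d)
(D(-87) + 23037) + m(z(U(-4))) = (-87 + 23037) + (7/25 - 83/(15 + (-4)³ - 7*(-4)² + 7*(-4))) = 22950 + (7/25 - 83/(15 - 64 - 7*16 - 28)) = 22950 + (7/25 - 83/(15 - 64 - 112 - 28)) = 22950 + (7/25 - 83/(-189)) = 22950 + (7/25 - 83*(-1/189)) = 22950 + (7/25 + 83/189) = 22950 + 3398/4725 = 108442148/4725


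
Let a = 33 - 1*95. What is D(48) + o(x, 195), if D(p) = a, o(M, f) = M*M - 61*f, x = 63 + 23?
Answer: -4561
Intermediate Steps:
x = 86
a = -62 (a = 33 - 95 = -62)
o(M, f) = M² - 61*f
D(p) = -62
D(48) + o(x, 195) = -62 + (86² - 61*195) = -62 + (7396 - 11895) = -62 - 4499 = -4561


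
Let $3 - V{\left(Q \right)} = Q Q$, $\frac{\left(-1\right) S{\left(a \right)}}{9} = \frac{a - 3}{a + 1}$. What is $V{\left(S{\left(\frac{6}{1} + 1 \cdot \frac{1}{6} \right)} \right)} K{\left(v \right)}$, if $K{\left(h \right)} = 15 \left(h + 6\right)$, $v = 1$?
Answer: $- \frac{2487870}{1849} \approx -1345.5$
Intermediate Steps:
$S{\left(a \right)} = - \frac{9 \left(-3 + a\right)}{1 + a}$ ($S{\left(a \right)} = - 9 \frac{a - 3}{a + 1} = - 9 \frac{-3 + a}{1 + a} = - \frac{9 \left(-3 + a\right)}{1 + a}$)
$K{\left(h \right)} = 90 + 15 h$ ($K{\left(h \right)} = 15 \left(6 + h\right) = 90 + 15 h$)
$V{\left(Q \right)} = 3 - Q^{2}$ ($V{\left(Q \right)} = 3 - Q Q = 3 - Q^{2}$)
$V{\left(S{\left(\frac{6}{1} + 1 \cdot \frac{1}{6} \right)} \right)} K{\left(v \right)} = \left(3 - \left(\frac{9 \left(3 - \left(\frac{6}{1} + 1 \cdot \frac{1}{6}\right)\right)}{1 + \left(\frac{6}{1} + 1 \cdot \frac{1}{6}\right)}\right)^{2}\right) \left(90 + 15 \cdot 1\right) = \left(3 - \left(\frac{9 \left(3 - \left(6 \cdot 1 + 1 \cdot \frac{1}{6}\right)\right)}{1 + \left(6 \cdot 1 + 1 \cdot \frac{1}{6}\right)}\right)^{2}\right) \left(90 + 15\right) = \left(3 - \left(\frac{9 \left(3 - \left(6 + \frac{1}{6}\right)\right)}{1 + \left(6 + \frac{1}{6}\right)}\right)^{2}\right) 105 = \left(3 - \left(\frac{9 \left(3 - \frac{37}{6}\right)}{1 + \frac{37}{6}}\right)^{2}\right) 105 = \left(3 - \left(\frac{9 \left(3 - \frac{37}{6}\right)}{\frac{43}{6}}\right)^{2}\right) 105 = \left(3 - \left(9 \cdot \frac{6}{43} \left(- \frac{19}{6}\right)\right)^{2}\right) 105 = \left(3 - \left(- \frac{171}{43}\right)^{2}\right) 105 = \left(3 - \frac{29241}{1849}\right) 105 = \left(- \frac{23694}{1849}\right) 105 = - \frac{2487870}{1849}$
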